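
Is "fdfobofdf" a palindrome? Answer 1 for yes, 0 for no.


Input: fdfobofdf
Reversed: fdfobofdf
  Compare pos 0 ('f') with pos 8 ('f'): match
  Compare pos 1 ('d') with pos 7 ('d'): match
  Compare pos 2 ('f') with pos 6 ('f'): match
  Compare pos 3 ('o') with pos 5 ('o'): match
Result: palindrome

1


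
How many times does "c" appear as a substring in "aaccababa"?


Searching for "c" in "aaccababa"
Scanning each position:
  Position 0: "a" => no
  Position 1: "a" => no
  Position 2: "c" => MATCH
  Position 3: "c" => MATCH
  Position 4: "a" => no
  Position 5: "b" => no
  Position 6: "a" => no
  Position 7: "b" => no
  Position 8: "a" => no
Total occurrences: 2

2


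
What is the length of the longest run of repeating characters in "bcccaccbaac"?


Input: "bcccaccbaac"
Scanning for longest run:
  Position 1 ('c'): new char, reset run to 1
  Position 2 ('c'): continues run of 'c', length=2
  Position 3 ('c'): continues run of 'c', length=3
  Position 4 ('a'): new char, reset run to 1
  Position 5 ('c'): new char, reset run to 1
  Position 6 ('c'): continues run of 'c', length=2
  Position 7 ('b'): new char, reset run to 1
  Position 8 ('a'): new char, reset run to 1
  Position 9 ('a'): continues run of 'a', length=2
  Position 10 ('c'): new char, reset run to 1
Longest run: 'c' with length 3

3


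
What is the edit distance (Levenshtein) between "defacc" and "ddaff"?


Computing edit distance: "defacc" -> "ddaff"
DP table:
           d    d    a    f    f
      0    1    2    3    4    5
  d   1    0    1    2    3    4
  e   2    1    1    2    3    4
  f   3    2    2    2    2    3
  a   4    3    3    2    3    3
  c   5    4    4    3    3    4
  c   6    5    5    4    4    4
Edit distance = dp[6][5] = 4

4


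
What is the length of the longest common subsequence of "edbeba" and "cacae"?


LCS of "edbeba" and "cacae"
DP table:
           c    a    c    a    e
      0    0    0    0    0    0
  e   0    0    0    0    0    1
  d   0    0    0    0    0    1
  b   0    0    0    0    0    1
  e   0    0    0    0    0    1
  b   0    0    0    0    0    1
  a   0    0    1    1    1    1
LCS length = dp[6][5] = 1

1


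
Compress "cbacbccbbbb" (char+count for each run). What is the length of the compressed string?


Input: cbacbccbbbb
Runs:
  'c' x 1 => "c1"
  'b' x 1 => "b1"
  'a' x 1 => "a1"
  'c' x 1 => "c1"
  'b' x 1 => "b1"
  'c' x 2 => "c2"
  'b' x 4 => "b4"
Compressed: "c1b1a1c1b1c2b4"
Compressed length: 14

14


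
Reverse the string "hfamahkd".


Input: hfamahkd
Reading characters right to left:
  Position 7: 'd'
  Position 6: 'k'
  Position 5: 'h'
  Position 4: 'a'
  Position 3: 'm'
  Position 2: 'a'
  Position 1: 'f'
  Position 0: 'h'
Reversed: dkhamafh

dkhamafh


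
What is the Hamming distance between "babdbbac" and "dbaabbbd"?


Comparing "babdbbac" and "dbaabbbd" position by position:
  Position 0: 'b' vs 'd' => differ
  Position 1: 'a' vs 'b' => differ
  Position 2: 'b' vs 'a' => differ
  Position 3: 'd' vs 'a' => differ
  Position 4: 'b' vs 'b' => same
  Position 5: 'b' vs 'b' => same
  Position 6: 'a' vs 'b' => differ
  Position 7: 'c' vs 'd' => differ
Total differences (Hamming distance): 6

6


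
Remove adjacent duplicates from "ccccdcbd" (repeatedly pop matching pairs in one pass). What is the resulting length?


Input: ccccdcbd
Stack-based adjacent duplicate removal:
  Read 'c': push. Stack: c
  Read 'c': matches stack top 'c' => pop. Stack: (empty)
  Read 'c': push. Stack: c
  Read 'c': matches stack top 'c' => pop. Stack: (empty)
  Read 'd': push. Stack: d
  Read 'c': push. Stack: dc
  Read 'b': push. Stack: dcb
  Read 'd': push. Stack: dcbd
Final stack: "dcbd" (length 4)

4


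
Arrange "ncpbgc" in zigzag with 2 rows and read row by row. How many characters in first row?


Zigzag "ncpbgc" into 2 rows:
Placing characters:
  'n' => row 0
  'c' => row 1
  'p' => row 0
  'b' => row 1
  'g' => row 0
  'c' => row 1
Rows:
  Row 0: "npg"
  Row 1: "cbc"
First row length: 3

3


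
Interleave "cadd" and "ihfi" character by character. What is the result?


Interleaving "cadd" and "ihfi":
  Position 0: 'c' from first, 'i' from second => "ci"
  Position 1: 'a' from first, 'h' from second => "ah"
  Position 2: 'd' from first, 'f' from second => "df"
  Position 3: 'd' from first, 'i' from second => "di"
Result: ciahdfdi

ciahdfdi


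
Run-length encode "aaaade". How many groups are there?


Input: aaaade
Scanning for consecutive runs:
  Group 1: 'a' x 4 (positions 0-3)
  Group 2: 'd' x 1 (positions 4-4)
  Group 3: 'e' x 1 (positions 5-5)
Total groups: 3

3


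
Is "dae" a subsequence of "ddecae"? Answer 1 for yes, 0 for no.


Check if "dae" is a subsequence of "ddecae"
Greedy scan:
  Position 0 ('d'): matches sub[0] = 'd'
  Position 1 ('d'): no match needed
  Position 2 ('e'): no match needed
  Position 3 ('c'): no match needed
  Position 4 ('a'): matches sub[1] = 'a'
  Position 5 ('e'): matches sub[2] = 'e'
All 3 characters matched => is a subsequence

1


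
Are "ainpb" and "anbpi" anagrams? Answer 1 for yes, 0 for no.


Strings: "ainpb", "anbpi"
Sorted first:  abinp
Sorted second: abinp
Sorted forms match => anagrams

1


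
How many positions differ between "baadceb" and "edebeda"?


Comparing "baadceb" and "edebeda" position by position:
  Position 0: 'b' vs 'e' => DIFFER
  Position 1: 'a' vs 'd' => DIFFER
  Position 2: 'a' vs 'e' => DIFFER
  Position 3: 'd' vs 'b' => DIFFER
  Position 4: 'c' vs 'e' => DIFFER
  Position 5: 'e' vs 'd' => DIFFER
  Position 6: 'b' vs 'a' => DIFFER
Positions that differ: 7

7


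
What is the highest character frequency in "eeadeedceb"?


Input: eeadeedceb
Character counts:
  'a': 1
  'b': 1
  'c': 1
  'd': 2
  'e': 5
Maximum frequency: 5

5


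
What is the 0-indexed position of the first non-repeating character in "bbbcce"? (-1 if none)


Input: bbbcce
Character frequencies:
  'b': 3
  'c': 2
  'e': 1
Scanning left to right for freq == 1:
  Position 0 ('b'): freq=3, skip
  Position 1 ('b'): freq=3, skip
  Position 2 ('b'): freq=3, skip
  Position 3 ('c'): freq=2, skip
  Position 4 ('c'): freq=2, skip
  Position 5 ('e'): unique! => answer = 5

5


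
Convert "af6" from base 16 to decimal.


Input: "af6" in base 16
Positional expansion:
  Digit 'a' (value 10) x 16^2 = 2560
  Digit 'f' (value 15) x 16^1 = 240
  Digit '6' (value 6) x 16^0 = 6
Sum = 2806

2806


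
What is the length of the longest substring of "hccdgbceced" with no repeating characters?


Input: "hccdgbceced"
Sliding window (track last position of each char):
  Position 0 ('h'): window [0,0] length 1 -- new best
  Position 1 ('c'): window [0,1] length 2 -- new best
  Position 2 ('c'): repeat (last at 1), move window start to 2
  Position 2 ('c'): window [2,2] length 1
  Position 3 ('d'): window [2,3] length 2
  Position 4 ('g'): window [2,4] length 3 -- new best
  Position 5 ('b'): window [2,5] length 4 -- new best
  Position 6 ('c'): repeat (last at 2), move window start to 3
  Position 6 ('c'): window [3,6] length 4
  Position 7 ('e'): window [3,7] length 5 -- new best
  Position 8 ('c'): repeat (last at 6), move window start to 7
  Position 8 ('c'): window [7,8] length 2
  Position 9 ('e'): repeat (last at 7), move window start to 8
  Position 9 ('e'): window [8,9] length 2
  Position 10 ('d'): window [8,10] length 3
Longest substring with no repeats: "dgbce" with length 5

5


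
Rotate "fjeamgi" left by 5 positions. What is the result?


Input: "fjeamgi", rotate left by 5
First 5 characters: "fjeam"
Remaining characters: "gi"
Concatenate remaining + first: "gi" + "fjeam" = "gifjeam"

gifjeam


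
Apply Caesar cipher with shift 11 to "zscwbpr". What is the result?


Caesar cipher: shift "zscwbpr" by 11
  'z' (pos 25) + 11 = pos 10 = 'k'
  's' (pos 18) + 11 = pos 3 = 'd'
  'c' (pos 2) + 11 = pos 13 = 'n'
  'w' (pos 22) + 11 = pos 7 = 'h'
  'b' (pos 1) + 11 = pos 12 = 'm'
  'p' (pos 15) + 11 = pos 0 = 'a'
  'r' (pos 17) + 11 = pos 2 = 'c'
Result: kdnhmac

kdnhmac


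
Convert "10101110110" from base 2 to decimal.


Input: "10101110110" in base 2
Positional expansion:
  Digit '1' (value 1) x 2^10 = 1024
  Digit '0' (value 0) x 2^9 = 0
  Digit '1' (value 1) x 2^8 = 256
  Digit '0' (value 0) x 2^7 = 0
  Digit '1' (value 1) x 2^6 = 64
  Digit '1' (value 1) x 2^5 = 32
  Digit '1' (value 1) x 2^4 = 16
  Digit '0' (value 0) x 2^3 = 0
  Digit '1' (value 1) x 2^2 = 4
  Digit '1' (value 1) x 2^1 = 2
  Digit '0' (value 0) x 2^0 = 0
Sum = 1398

1398


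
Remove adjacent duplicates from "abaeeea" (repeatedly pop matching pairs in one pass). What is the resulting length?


Input: abaeeea
Stack-based adjacent duplicate removal:
  Read 'a': push. Stack: a
  Read 'b': push. Stack: ab
  Read 'a': push. Stack: aba
  Read 'e': push. Stack: abae
  Read 'e': matches stack top 'e' => pop. Stack: aba
  Read 'e': push. Stack: abae
  Read 'a': push. Stack: abaea
Final stack: "abaea" (length 5)

5


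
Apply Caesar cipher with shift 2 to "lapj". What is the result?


Caesar cipher: shift "lapj" by 2
  'l' (pos 11) + 2 = pos 13 = 'n'
  'a' (pos 0) + 2 = pos 2 = 'c'
  'p' (pos 15) + 2 = pos 17 = 'r'
  'j' (pos 9) + 2 = pos 11 = 'l'
Result: ncrl

ncrl


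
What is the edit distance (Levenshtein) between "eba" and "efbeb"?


Computing edit distance: "eba" -> "efbeb"
DP table:
           e    f    b    e    b
      0    1    2    3    4    5
  e   1    0    1    2    3    4
  b   2    1    1    1    2    3
  a   3    2    2    2    2    3
Edit distance = dp[3][5] = 3

3


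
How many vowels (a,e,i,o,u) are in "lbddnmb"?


Input: lbddnmb
Checking each character:
  'l' at position 0: consonant
  'b' at position 1: consonant
  'd' at position 2: consonant
  'd' at position 3: consonant
  'n' at position 4: consonant
  'm' at position 5: consonant
  'b' at position 6: consonant
Total vowels: 0

0


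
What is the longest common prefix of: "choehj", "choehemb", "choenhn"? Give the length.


Words: choehj, choehemb, choenhn
  Position 0: all 'c' => match
  Position 1: all 'h' => match
  Position 2: all 'o' => match
  Position 3: all 'e' => match
  Position 4: ('h', 'h', 'n') => mismatch, stop
LCP = "choe" (length 4)

4


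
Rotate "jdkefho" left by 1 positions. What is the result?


Input: "jdkefho", rotate left by 1
First 1 characters: "j"
Remaining characters: "dkefho"
Concatenate remaining + first: "dkefho" + "j" = "dkefhoj"

dkefhoj


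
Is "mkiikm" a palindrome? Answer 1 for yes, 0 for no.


Input: mkiikm
Reversed: mkiikm
  Compare pos 0 ('m') with pos 5 ('m'): match
  Compare pos 1 ('k') with pos 4 ('k'): match
  Compare pos 2 ('i') with pos 3 ('i'): match
Result: palindrome

1


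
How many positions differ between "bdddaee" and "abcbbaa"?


Comparing "bdddaee" and "abcbbaa" position by position:
  Position 0: 'b' vs 'a' => DIFFER
  Position 1: 'd' vs 'b' => DIFFER
  Position 2: 'd' vs 'c' => DIFFER
  Position 3: 'd' vs 'b' => DIFFER
  Position 4: 'a' vs 'b' => DIFFER
  Position 5: 'e' vs 'a' => DIFFER
  Position 6: 'e' vs 'a' => DIFFER
Positions that differ: 7

7


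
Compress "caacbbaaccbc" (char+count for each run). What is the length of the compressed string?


Input: caacbbaaccbc
Runs:
  'c' x 1 => "c1"
  'a' x 2 => "a2"
  'c' x 1 => "c1"
  'b' x 2 => "b2"
  'a' x 2 => "a2"
  'c' x 2 => "c2"
  'b' x 1 => "b1"
  'c' x 1 => "c1"
Compressed: "c1a2c1b2a2c2b1c1"
Compressed length: 16

16


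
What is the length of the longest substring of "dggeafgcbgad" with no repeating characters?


Input: "dggeafgcbgad"
Sliding window (track last position of each char):
  Position 0 ('d'): window [0,0] length 1 -- new best
  Position 1 ('g'): window [0,1] length 2 -- new best
  Position 2 ('g'): repeat (last at 1), move window start to 2
  Position 2 ('g'): window [2,2] length 1
  Position 3 ('e'): window [2,3] length 2
  Position 4 ('a'): window [2,4] length 3 -- new best
  Position 5 ('f'): window [2,5] length 4 -- new best
  Position 6 ('g'): repeat (last at 2), move window start to 3
  Position 6 ('g'): window [3,6] length 4
  Position 7 ('c'): window [3,7] length 5 -- new best
  Position 8 ('b'): window [3,8] length 6 -- new best
  Position 9 ('g'): repeat (last at 6), move window start to 7
  Position 9 ('g'): window [7,9] length 3
  Position 10 ('a'): window [7,10] length 4
  Position 11 ('d'): window [7,11] length 5
Longest substring with no repeats: "eafgcb" with length 6

6


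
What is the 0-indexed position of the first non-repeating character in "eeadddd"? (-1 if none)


Input: eeadddd
Character frequencies:
  'a': 1
  'd': 4
  'e': 2
Scanning left to right for freq == 1:
  Position 0 ('e'): freq=2, skip
  Position 1 ('e'): freq=2, skip
  Position 2 ('a'): unique! => answer = 2

2


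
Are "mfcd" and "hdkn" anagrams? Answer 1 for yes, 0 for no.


Strings: "mfcd", "hdkn"
Sorted first:  cdfm
Sorted second: dhkn
Differ at position 0: 'c' vs 'd' => not anagrams

0


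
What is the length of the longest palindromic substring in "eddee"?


Input: "eddee"
Checking substrings for palindromes:
  [0:4] "edde" (len 4) => palindrome
  [1:3] "dd" (len 2) => palindrome
  [3:5] "ee" (len 2) => palindrome
Longest palindromic substring: "edde" with length 4

4


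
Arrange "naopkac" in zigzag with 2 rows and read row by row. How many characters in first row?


Zigzag "naopkac" into 2 rows:
Placing characters:
  'n' => row 0
  'a' => row 1
  'o' => row 0
  'p' => row 1
  'k' => row 0
  'a' => row 1
  'c' => row 0
Rows:
  Row 0: "nokc"
  Row 1: "apa"
First row length: 4

4


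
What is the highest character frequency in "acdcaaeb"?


Input: acdcaaeb
Character counts:
  'a': 3
  'b': 1
  'c': 2
  'd': 1
  'e': 1
Maximum frequency: 3

3


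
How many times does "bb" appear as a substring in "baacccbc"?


Searching for "bb" in "baacccbc"
Scanning each position:
  Position 0: "ba" => no
  Position 1: "aa" => no
  Position 2: "ac" => no
  Position 3: "cc" => no
  Position 4: "cc" => no
  Position 5: "cb" => no
  Position 6: "bc" => no
Total occurrences: 0

0


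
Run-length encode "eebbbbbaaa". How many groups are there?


Input: eebbbbbaaa
Scanning for consecutive runs:
  Group 1: 'e' x 2 (positions 0-1)
  Group 2: 'b' x 5 (positions 2-6)
  Group 3: 'a' x 3 (positions 7-9)
Total groups: 3

3


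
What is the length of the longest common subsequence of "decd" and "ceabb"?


LCS of "decd" and "ceabb"
DP table:
           c    e    a    b    b
      0    0    0    0    0    0
  d   0    0    0    0    0    0
  e   0    0    1    1    1    1
  c   0    1    1    1    1    1
  d   0    1    1    1    1    1
LCS length = dp[4][5] = 1

1


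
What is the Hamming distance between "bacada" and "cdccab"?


Comparing "bacada" and "cdccab" position by position:
  Position 0: 'b' vs 'c' => differ
  Position 1: 'a' vs 'd' => differ
  Position 2: 'c' vs 'c' => same
  Position 3: 'a' vs 'c' => differ
  Position 4: 'd' vs 'a' => differ
  Position 5: 'a' vs 'b' => differ
Total differences (Hamming distance): 5

5


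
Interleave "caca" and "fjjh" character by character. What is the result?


Interleaving "caca" and "fjjh":
  Position 0: 'c' from first, 'f' from second => "cf"
  Position 1: 'a' from first, 'j' from second => "aj"
  Position 2: 'c' from first, 'j' from second => "cj"
  Position 3: 'a' from first, 'h' from second => "ah"
Result: cfajcjah

cfajcjah


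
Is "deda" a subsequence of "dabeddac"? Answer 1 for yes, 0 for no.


Check if "deda" is a subsequence of "dabeddac"
Greedy scan:
  Position 0 ('d'): matches sub[0] = 'd'
  Position 1 ('a'): no match needed
  Position 2 ('b'): no match needed
  Position 3 ('e'): matches sub[1] = 'e'
  Position 4 ('d'): matches sub[2] = 'd'
  Position 5 ('d'): no match needed
  Position 6 ('a'): matches sub[3] = 'a'
  Position 7 ('c'): no match needed
All 4 characters matched => is a subsequence

1


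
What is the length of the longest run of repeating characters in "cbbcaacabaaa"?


Input: "cbbcaacabaaa"
Scanning for longest run:
  Position 1 ('b'): new char, reset run to 1
  Position 2 ('b'): continues run of 'b', length=2
  Position 3 ('c'): new char, reset run to 1
  Position 4 ('a'): new char, reset run to 1
  Position 5 ('a'): continues run of 'a', length=2
  Position 6 ('c'): new char, reset run to 1
  Position 7 ('a'): new char, reset run to 1
  Position 8 ('b'): new char, reset run to 1
  Position 9 ('a'): new char, reset run to 1
  Position 10 ('a'): continues run of 'a', length=2
  Position 11 ('a'): continues run of 'a', length=3
Longest run: 'a' with length 3

3


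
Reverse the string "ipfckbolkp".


Input: ipfckbolkp
Reading characters right to left:
  Position 9: 'p'
  Position 8: 'k'
  Position 7: 'l'
  Position 6: 'o'
  Position 5: 'b'
  Position 4: 'k'
  Position 3: 'c'
  Position 2: 'f'
  Position 1: 'p'
  Position 0: 'i'
Reversed: pklobkcfpi

pklobkcfpi


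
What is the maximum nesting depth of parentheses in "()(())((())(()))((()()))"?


Input: "()(())((())(()))((()()))"
Tracking depth:
  Position 0 '(': depth becomes 1
  Position 1 ')': depth becomes 0
  Position 2 '(': depth becomes 1
  Position 3 '(': depth becomes 2
  Position 4 ')': depth becomes 1
  Position 5 ')': depth becomes 0
  Position 6 '(': depth becomes 1
  Position 7 '(': depth becomes 2
  Position 8 '(': depth becomes 3
  Position 9 ')': depth becomes 2
  Position 10 ')': depth becomes 1
  Position 11 '(': depth becomes 2
  Position 12 '(': depth becomes 3
  Position 13 ')': depth becomes 2
  Position 14 ')': depth becomes 1
  Position 15 ')': depth becomes 0
  Position 16 '(': depth becomes 1
  Position 17 '(': depth becomes 2
  Position 18 '(': depth becomes 3
  Position 19 ')': depth becomes 2
  Position 20 '(': depth becomes 3
  Position 21 ')': depth becomes 2
  Position 22 ')': depth becomes 1
  Position 23 ')': depth becomes 0
Maximum depth reached: 3

3


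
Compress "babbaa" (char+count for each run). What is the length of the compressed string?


Input: babbaa
Runs:
  'b' x 1 => "b1"
  'a' x 1 => "a1"
  'b' x 2 => "b2"
  'a' x 2 => "a2"
Compressed: "b1a1b2a2"
Compressed length: 8

8


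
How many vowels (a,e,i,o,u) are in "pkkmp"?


Input: pkkmp
Checking each character:
  'p' at position 0: consonant
  'k' at position 1: consonant
  'k' at position 2: consonant
  'm' at position 3: consonant
  'p' at position 4: consonant
Total vowels: 0

0


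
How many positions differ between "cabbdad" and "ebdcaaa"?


Comparing "cabbdad" and "ebdcaaa" position by position:
  Position 0: 'c' vs 'e' => DIFFER
  Position 1: 'a' vs 'b' => DIFFER
  Position 2: 'b' vs 'd' => DIFFER
  Position 3: 'b' vs 'c' => DIFFER
  Position 4: 'd' vs 'a' => DIFFER
  Position 5: 'a' vs 'a' => same
  Position 6: 'd' vs 'a' => DIFFER
Positions that differ: 6

6


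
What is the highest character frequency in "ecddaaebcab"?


Input: ecddaaebcab
Character counts:
  'a': 3
  'b': 2
  'c': 2
  'd': 2
  'e': 2
Maximum frequency: 3

3


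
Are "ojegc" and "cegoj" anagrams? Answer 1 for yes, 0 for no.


Strings: "ojegc", "cegoj"
Sorted first:  cegjo
Sorted second: cegjo
Sorted forms match => anagrams

1


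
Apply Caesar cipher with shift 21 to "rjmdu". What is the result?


Caesar cipher: shift "rjmdu" by 21
  'r' (pos 17) + 21 = pos 12 = 'm'
  'j' (pos 9) + 21 = pos 4 = 'e'
  'm' (pos 12) + 21 = pos 7 = 'h'
  'd' (pos 3) + 21 = pos 24 = 'y'
  'u' (pos 20) + 21 = pos 15 = 'p'
Result: mehyp

mehyp


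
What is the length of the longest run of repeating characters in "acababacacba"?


Input: "acababacacba"
Scanning for longest run:
  Position 1 ('c'): new char, reset run to 1
  Position 2 ('a'): new char, reset run to 1
  Position 3 ('b'): new char, reset run to 1
  Position 4 ('a'): new char, reset run to 1
  Position 5 ('b'): new char, reset run to 1
  Position 6 ('a'): new char, reset run to 1
  Position 7 ('c'): new char, reset run to 1
  Position 8 ('a'): new char, reset run to 1
  Position 9 ('c'): new char, reset run to 1
  Position 10 ('b'): new char, reset run to 1
  Position 11 ('a'): new char, reset run to 1
Longest run: 'a' with length 1

1


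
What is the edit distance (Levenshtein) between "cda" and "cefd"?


Computing edit distance: "cda" -> "cefd"
DP table:
           c    e    f    d
      0    1    2    3    4
  c   1    0    1    2    3
  d   2    1    1    2    2
  a   3    2    2    2    3
Edit distance = dp[3][4] = 3

3


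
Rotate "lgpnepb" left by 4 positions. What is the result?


Input: "lgpnepb", rotate left by 4
First 4 characters: "lgpn"
Remaining characters: "epb"
Concatenate remaining + first: "epb" + "lgpn" = "epblgpn"

epblgpn


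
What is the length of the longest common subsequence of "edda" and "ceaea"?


LCS of "edda" and "ceaea"
DP table:
           c    e    a    e    a
      0    0    0    0    0    0
  e   0    0    1    1    1    1
  d   0    0    1    1    1    1
  d   0    0    1    1    1    1
  a   0    0    1    2    2    2
LCS length = dp[4][5] = 2

2


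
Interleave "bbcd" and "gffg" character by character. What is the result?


Interleaving "bbcd" and "gffg":
  Position 0: 'b' from first, 'g' from second => "bg"
  Position 1: 'b' from first, 'f' from second => "bf"
  Position 2: 'c' from first, 'f' from second => "cf"
  Position 3: 'd' from first, 'g' from second => "dg"
Result: bgbfcfdg

bgbfcfdg


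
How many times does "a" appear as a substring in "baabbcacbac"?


Searching for "a" in "baabbcacbac"
Scanning each position:
  Position 0: "b" => no
  Position 1: "a" => MATCH
  Position 2: "a" => MATCH
  Position 3: "b" => no
  Position 4: "b" => no
  Position 5: "c" => no
  Position 6: "a" => MATCH
  Position 7: "c" => no
  Position 8: "b" => no
  Position 9: "a" => MATCH
  Position 10: "c" => no
Total occurrences: 4

4


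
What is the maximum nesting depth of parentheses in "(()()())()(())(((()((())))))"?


Input: "(()()())()(())(((()((())))))"
Tracking depth:
  Position 0 '(': depth becomes 1
  Position 1 '(': depth becomes 2
  Position 2 ')': depth becomes 1
  Position 3 '(': depth becomes 2
  Position 4 ')': depth becomes 1
  Position 5 '(': depth becomes 2
  Position 6 ')': depth becomes 1
  Position 7 ')': depth becomes 0
  Position 8 '(': depth becomes 1
  Position 9 ')': depth becomes 0
  Position 10 '(': depth becomes 1
  Position 11 '(': depth becomes 2
  Position 12 ')': depth becomes 1
  Position 13 ')': depth becomes 0
  Position 14 '(': depth becomes 1
  Position 15 '(': depth becomes 2
  Position 16 '(': depth becomes 3
  Position 17 '(': depth becomes 4
  Position 18 ')': depth becomes 3
  Position 19 '(': depth becomes 4
  Position 20 '(': depth becomes 5
  Position 21 '(': depth becomes 6
  Position 22 ')': depth becomes 5
  Position 23 ')': depth becomes 4
  Position 24 ')': depth becomes 3
  Position 25 ')': depth becomes 2
  Position 26 ')': depth becomes 1
  Position 27 ')': depth becomes 0
Maximum depth reached: 6

6


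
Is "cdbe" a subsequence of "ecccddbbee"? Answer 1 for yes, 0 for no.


Check if "cdbe" is a subsequence of "ecccddbbee"
Greedy scan:
  Position 0 ('e'): no match needed
  Position 1 ('c'): matches sub[0] = 'c'
  Position 2 ('c'): no match needed
  Position 3 ('c'): no match needed
  Position 4 ('d'): matches sub[1] = 'd'
  Position 5 ('d'): no match needed
  Position 6 ('b'): matches sub[2] = 'b'
  Position 7 ('b'): no match needed
  Position 8 ('e'): matches sub[3] = 'e'
  Position 9 ('e'): no match needed
All 4 characters matched => is a subsequence

1


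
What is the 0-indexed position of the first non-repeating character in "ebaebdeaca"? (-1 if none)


Input: ebaebdeaca
Character frequencies:
  'a': 3
  'b': 2
  'c': 1
  'd': 1
  'e': 3
Scanning left to right for freq == 1:
  Position 0 ('e'): freq=3, skip
  Position 1 ('b'): freq=2, skip
  Position 2 ('a'): freq=3, skip
  Position 3 ('e'): freq=3, skip
  Position 4 ('b'): freq=2, skip
  Position 5 ('d'): unique! => answer = 5

5


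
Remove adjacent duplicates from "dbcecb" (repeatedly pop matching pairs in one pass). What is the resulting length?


Input: dbcecb
Stack-based adjacent duplicate removal:
  Read 'd': push. Stack: d
  Read 'b': push. Stack: db
  Read 'c': push. Stack: dbc
  Read 'e': push. Stack: dbce
  Read 'c': push. Stack: dbcec
  Read 'b': push. Stack: dbcecb
Final stack: "dbcecb" (length 6)

6


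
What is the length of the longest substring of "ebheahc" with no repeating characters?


Input: "ebheahc"
Sliding window (track last position of each char):
  Position 0 ('e'): window [0,0] length 1 -- new best
  Position 1 ('b'): window [0,1] length 2 -- new best
  Position 2 ('h'): window [0,2] length 3 -- new best
  Position 3 ('e'): repeat (last at 0), move window start to 1
  Position 3 ('e'): window [1,3] length 3
  Position 4 ('a'): window [1,4] length 4 -- new best
  Position 5 ('h'): repeat (last at 2), move window start to 3
  Position 5 ('h'): window [3,5] length 3
  Position 6 ('c'): window [3,6] length 4
Longest substring with no repeats: "bhea" with length 4

4


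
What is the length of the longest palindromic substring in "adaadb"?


Input: "adaadb"
Checking substrings for palindromes:
  [1:5] "daad" (len 4) => palindrome
  [0:3] "ada" (len 3) => palindrome
  [2:4] "aa" (len 2) => palindrome
Longest palindromic substring: "daad" with length 4

4


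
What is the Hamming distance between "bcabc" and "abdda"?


Comparing "bcabc" and "abdda" position by position:
  Position 0: 'b' vs 'a' => differ
  Position 1: 'c' vs 'b' => differ
  Position 2: 'a' vs 'd' => differ
  Position 3: 'b' vs 'd' => differ
  Position 4: 'c' vs 'a' => differ
Total differences (Hamming distance): 5

5


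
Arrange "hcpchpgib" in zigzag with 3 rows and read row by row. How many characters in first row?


Zigzag "hcpchpgib" into 3 rows:
Placing characters:
  'h' => row 0
  'c' => row 1
  'p' => row 2
  'c' => row 1
  'h' => row 0
  'p' => row 1
  'g' => row 2
  'i' => row 1
  'b' => row 0
Rows:
  Row 0: "hhb"
  Row 1: "ccpi"
  Row 2: "pg"
First row length: 3

3


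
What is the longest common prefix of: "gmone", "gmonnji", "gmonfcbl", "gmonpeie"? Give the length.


Words: gmone, gmonnji, gmonfcbl, gmonpeie
  Position 0: all 'g' => match
  Position 1: all 'm' => match
  Position 2: all 'o' => match
  Position 3: all 'n' => match
  Position 4: ('e', 'n', 'f', 'p') => mismatch, stop
LCP = "gmon" (length 4)

4


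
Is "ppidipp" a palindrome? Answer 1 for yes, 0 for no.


Input: ppidipp
Reversed: ppidipp
  Compare pos 0 ('p') with pos 6 ('p'): match
  Compare pos 1 ('p') with pos 5 ('p'): match
  Compare pos 2 ('i') with pos 4 ('i'): match
Result: palindrome

1


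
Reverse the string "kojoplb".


Input: kojoplb
Reading characters right to left:
  Position 6: 'b'
  Position 5: 'l'
  Position 4: 'p'
  Position 3: 'o'
  Position 2: 'j'
  Position 1: 'o'
  Position 0: 'k'
Reversed: blpojok

blpojok


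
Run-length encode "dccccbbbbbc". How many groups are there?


Input: dccccbbbbbc
Scanning for consecutive runs:
  Group 1: 'd' x 1 (positions 0-0)
  Group 2: 'c' x 4 (positions 1-4)
  Group 3: 'b' x 5 (positions 5-9)
  Group 4: 'c' x 1 (positions 10-10)
Total groups: 4

4


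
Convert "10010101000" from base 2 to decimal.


Input: "10010101000" in base 2
Positional expansion:
  Digit '1' (value 1) x 2^10 = 1024
  Digit '0' (value 0) x 2^9 = 0
  Digit '0' (value 0) x 2^8 = 0
  Digit '1' (value 1) x 2^7 = 128
  Digit '0' (value 0) x 2^6 = 0
  Digit '1' (value 1) x 2^5 = 32
  Digit '0' (value 0) x 2^4 = 0
  Digit '1' (value 1) x 2^3 = 8
  Digit '0' (value 0) x 2^2 = 0
  Digit '0' (value 0) x 2^1 = 0
  Digit '0' (value 0) x 2^0 = 0
Sum = 1192

1192


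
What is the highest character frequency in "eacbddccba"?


Input: eacbddccba
Character counts:
  'a': 2
  'b': 2
  'c': 3
  'd': 2
  'e': 1
Maximum frequency: 3

3


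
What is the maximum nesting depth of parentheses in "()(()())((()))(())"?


Input: "()(()())((()))(())"
Tracking depth:
  Position 0 '(': depth becomes 1
  Position 1 ')': depth becomes 0
  Position 2 '(': depth becomes 1
  Position 3 '(': depth becomes 2
  Position 4 ')': depth becomes 1
  Position 5 '(': depth becomes 2
  Position 6 ')': depth becomes 1
  Position 7 ')': depth becomes 0
  Position 8 '(': depth becomes 1
  Position 9 '(': depth becomes 2
  Position 10 '(': depth becomes 3
  Position 11 ')': depth becomes 2
  Position 12 ')': depth becomes 1
  Position 13 ')': depth becomes 0
  Position 14 '(': depth becomes 1
  Position 15 '(': depth becomes 2
  Position 16 ')': depth becomes 1
  Position 17 ')': depth becomes 0
Maximum depth reached: 3

3


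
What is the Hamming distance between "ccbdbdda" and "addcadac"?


Comparing "ccbdbdda" and "addcadac" position by position:
  Position 0: 'c' vs 'a' => differ
  Position 1: 'c' vs 'd' => differ
  Position 2: 'b' vs 'd' => differ
  Position 3: 'd' vs 'c' => differ
  Position 4: 'b' vs 'a' => differ
  Position 5: 'd' vs 'd' => same
  Position 6: 'd' vs 'a' => differ
  Position 7: 'a' vs 'c' => differ
Total differences (Hamming distance): 7

7


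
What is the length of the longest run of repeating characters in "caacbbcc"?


Input: "caacbbcc"
Scanning for longest run:
  Position 1 ('a'): new char, reset run to 1
  Position 2 ('a'): continues run of 'a', length=2
  Position 3 ('c'): new char, reset run to 1
  Position 4 ('b'): new char, reset run to 1
  Position 5 ('b'): continues run of 'b', length=2
  Position 6 ('c'): new char, reset run to 1
  Position 7 ('c'): continues run of 'c', length=2
Longest run: 'a' with length 2

2


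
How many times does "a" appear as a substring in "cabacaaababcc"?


Searching for "a" in "cabacaaababcc"
Scanning each position:
  Position 0: "c" => no
  Position 1: "a" => MATCH
  Position 2: "b" => no
  Position 3: "a" => MATCH
  Position 4: "c" => no
  Position 5: "a" => MATCH
  Position 6: "a" => MATCH
  Position 7: "a" => MATCH
  Position 8: "b" => no
  Position 9: "a" => MATCH
  Position 10: "b" => no
  Position 11: "c" => no
  Position 12: "c" => no
Total occurrences: 6

6


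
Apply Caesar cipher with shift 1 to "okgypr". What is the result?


Caesar cipher: shift "okgypr" by 1
  'o' (pos 14) + 1 = pos 15 = 'p'
  'k' (pos 10) + 1 = pos 11 = 'l'
  'g' (pos 6) + 1 = pos 7 = 'h'
  'y' (pos 24) + 1 = pos 25 = 'z'
  'p' (pos 15) + 1 = pos 16 = 'q'
  'r' (pos 17) + 1 = pos 18 = 's'
Result: plhzqs

plhzqs


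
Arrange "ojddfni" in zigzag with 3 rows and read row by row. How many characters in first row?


Zigzag "ojddfni" into 3 rows:
Placing characters:
  'o' => row 0
  'j' => row 1
  'd' => row 2
  'd' => row 1
  'f' => row 0
  'n' => row 1
  'i' => row 2
Rows:
  Row 0: "of"
  Row 1: "jdn"
  Row 2: "di"
First row length: 2

2


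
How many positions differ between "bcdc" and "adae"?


Comparing "bcdc" and "adae" position by position:
  Position 0: 'b' vs 'a' => DIFFER
  Position 1: 'c' vs 'd' => DIFFER
  Position 2: 'd' vs 'a' => DIFFER
  Position 3: 'c' vs 'e' => DIFFER
Positions that differ: 4

4


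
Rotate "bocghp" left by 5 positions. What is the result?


Input: "bocghp", rotate left by 5
First 5 characters: "bocgh"
Remaining characters: "p"
Concatenate remaining + first: "p" + "bocgh" = "pbocgh"

pbocgh


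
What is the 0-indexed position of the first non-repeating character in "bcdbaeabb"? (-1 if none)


Input: bcdbaeabb
Character frequencies:
  'a': 2
  'b': 4
  'c': 1
  'd': 1
  'e': 1
Scanning left to right for freq == 1:
  Position 0 ('b'): freq=4, skip
  Position 1 ('c'): unique! => answer = 1

1


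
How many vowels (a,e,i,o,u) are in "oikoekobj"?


Input: oikoekobj
Checking each character:
  'o' at position 0: vowel (running total: 1)
  'i' at position 1: vowel (running total: 2)
  'k' at position 2: consonant
  'o' at position 3: vowel (running total: 3)
  'e' at position 4: vowel (running total: 4)
  'k' at position 5: consonant
  'o' at position 6: vowel (running total: 5)
  'b' at position 7: consonant
  'j' at position 8: consonant
Total vowels: 5

5


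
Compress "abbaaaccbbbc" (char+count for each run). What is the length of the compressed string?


Input: abbaaaccbbbc
Runs:
  'a' x 1 => "a1"
  'b' x 2 => "b2"
  'a' x 3 => "a3"
  'c' x 2 => "c2"
  'b' x 3 => "b3"
  'c' x 1 => "c1"
Compressed: "a1b2a3c2b3c1"
Compressed length: 12

12


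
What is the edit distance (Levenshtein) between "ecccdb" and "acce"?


Computing edit distance: "ecccdb" -> "acce"
DP table:
           a    c    c    e
      0    1    2    3    4
  e   1    1    2    3    3
  c   2    2    1    2    3
  c   3    3    2    1    2
  c   4    4    3    2    2
  d   5    5    4    3    3
  b   6    6    5    4    4
Edit distance = dp[6][4] = 4

4


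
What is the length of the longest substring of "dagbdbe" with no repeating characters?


Input: "dagbdbe"
Sliding window (track last position of each char):
  Position 0 ('d'): window [0,0] length 1 -- new best
  Position 1 ('a'): window [0,1] length 2 -- new best
  Position 2 ('g'): window [0,2] length 3 -- new best
  Position 3 ('b'): window [0,3] length 4 -- new best
  Position 4 ('d'): repeat (last at 0), move window start to 1
  Position 4 ('d'): window [1,4] length 4
  Position 5 ('b'): repeat (last at 3), move window start to 4
  Position 5 ('b'): window [4,5] length 2
  Position 6 ('e'): window [4,6] length 3
Longest substring with no repeats: "dagb" with length 4

4


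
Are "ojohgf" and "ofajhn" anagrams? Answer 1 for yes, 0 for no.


Strings: "ojohgf", "ofajhn"
Sorted first:  fghjoo
Sorted second: afhjno
Differ at position 0: 'f' vs 'a' => not anagrams

0


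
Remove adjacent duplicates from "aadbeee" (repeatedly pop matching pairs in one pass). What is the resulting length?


Input: aadbeee
Stack-based adjacent duplicate removal:
  Read 'a': push. Stack: a
  Read 'a': matches stack top 'a' => pop. Stack: (empty)
  Read 'd': push. Stack: d
  Read 'b': push. Stack: db
  Read 'e': push. Stack: dbe
  Read 'e': matches stack top 'e' => pop. Stack: db
  Read 'e': push. Stack: dbe
Final stack: "dbe" (length 3)

3


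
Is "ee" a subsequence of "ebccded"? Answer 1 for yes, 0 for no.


Check if "ee" is a subsequence of "ebccded"
Greedy scan:
  Position 0 ('e'): matches sub[0] = 'e'
  Position 1 ('b'): no match needed
  Position 2 ('c'): no match needed
  Position 3 ('c'): no match needed
  Position 4 ('d'): no match needed
  Position 5 ('e'): matches sub[1] = 'e'
  Position 6 ('d'): no match needed
All 2 characters matched => is a subsequence

1


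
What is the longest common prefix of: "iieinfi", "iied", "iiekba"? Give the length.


Words: iieinfi, iied, iiekba
  Position 0: all 'i' => match
  Position 1: all 'i' => match
  Position 2: all 'e' => match
  Position 3: ('i', 'd', 'k') => mismatch, stop
LCP = "iie" (length 3)

3


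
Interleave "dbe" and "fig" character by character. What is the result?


Interleaving "dbe" and "fig":
  Position 0: 'd' from first, 'f' from second => "df"
  Position 1: 'b' from first, 'i' from second => "bi"
  Position 2: 'e' from first, 'g' from second => "eg"
Result: dfbieg

dfbieg


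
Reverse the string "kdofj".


Input: kdofj
Reading characters right to left:
  Position 4: 'j'
  Position 3: 'f'
  Position 2: 'o'
  Position 1: 'd'
  Position 0: 'k'
Reversed: jfodk

jfodk


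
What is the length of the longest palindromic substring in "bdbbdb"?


Input: "bdbbdb"
Checking substrings for palindromes:
  [0:6] "bdbbdb" (len 6) => palindrome
  [1:5] "dbbd" (len 4) => palindrome
  [0:3] "bdb" (len 3) => palindrome
  [3:6] "bdb" (len 3) => palindrome
  [2:4] "bb" (len 2) => palindrome
Longest palindromic substring: "bdbbdb" with length 6

6


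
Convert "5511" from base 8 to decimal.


Input: "5511" in base 8
Positional expansion:
  Digit '5' (value 5) x 8^3 = 2560
  Digit '5' (value 5) x 8^2 = 320
  Digit '1' (value 1) x 8^1 = 8
  Digit '1' (value 1) x 8^0 = 1
Sum = 2889

2889


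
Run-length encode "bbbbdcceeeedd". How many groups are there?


Input: bbbbdcceeeedd
Scanning for consecutive runs:
  Group 1: 'b' x 4 (positions 0-3)
  Group 2: 'd' x 1 (positions 4-4)
  Group 3: 'c' x 2 (positions 5-6)
  Group 4: 'e' x 4 (positions 7-10)
  Group 5: 'd' x 2 (positions 11-12)
Total groups: 5

5


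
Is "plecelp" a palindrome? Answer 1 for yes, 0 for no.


Input: plecelp
Reversed: plecelp
  Compare pos 0 ('p') with pos 6 ('p'): match
  Compare pos 1 ('l') with pos 5 ('l'): match
  Compare pos 2 ('e') with pos 4 ('e'): match
Result: palindrome

1


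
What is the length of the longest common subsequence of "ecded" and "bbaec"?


LCS of "ecded" and "bbaec"
DP table:
           b    b    a    e    c
      0    0    0    0    0    0
  e   0    0    0    0    1    1
  c   0    0    0    0    1    2
  d   0    0    0    0    1    2
  e   0    0    0    0    1    2
  d   0    0    0    0    1    2
LCS length = dp[5][5] = 2

2


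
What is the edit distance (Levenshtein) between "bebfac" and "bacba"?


Computing edit distance: "bebfac" -> "bacba"
DP table:
           b    a    c    b    a
      0    1    2    3    4    5
  b   1    0    1    2    3    4
  e   2    1    1    2    3    4
  b   3    2    2    2    2    3
  f   4    3    3    3    3    3
  a   5    4    3    4    4    3
  c   6    5    4    3    4    4
Edit distance = dp[6][5] = 4

4


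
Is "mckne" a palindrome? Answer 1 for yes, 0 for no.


Input: mckne
Reversed: enkcm
  Compare pos 0 ('m') with pos 4 ('e'): MISMATCH
  Compare pos 1 ('c') with pos 3 ('n'): MISMATCH
Result: not a palindrome

0


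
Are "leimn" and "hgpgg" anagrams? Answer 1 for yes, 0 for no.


Strings: "leimn", "hgpgg"
Sorted first:  eilmn
Sorted second: ggghp
Differ at position 0: 'e' vs 'g' => not anagrams

0


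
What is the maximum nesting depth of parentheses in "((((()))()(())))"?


Input: "((((()))()(())))"
Tracking depth:
  Position 0 '(': depth becomes 1
  Position 1 '(': depth becomes 2
  Position 2 '(': depth becomes 3
  Position 3 '(': depth becomes 4
  Position 4 '(': depth becomes 5
  Position 5 ')': depth becomes 4
  Position 6 ')': depth becomes 3
  Position 7 ')': depth becomes 2
  Position 8 '(': depth becomes 3
  Position 9 ')': depth becomes 2
  Position 10 '(': depth becomes 3
  Position 11 '(': depth becomes 4
  Position 12 ')': depth becomes 3
  Position 13 ')': depth becomes 2
  Position 14 ')': depth becomes 1
  Position 15 ')': depth becomes 0
Maximum depth reached: 5

5


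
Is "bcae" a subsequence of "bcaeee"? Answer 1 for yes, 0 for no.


Check if "bcae" is a subsequence of "bcaeee"
Greedy scan:
  Position 0 ('b'): matches sub[0] = 'b'
  Position 1 ('c'): matches sub[1] = 'c'
  Position 2 ('a'): matches sub[2] = 'a'
  Position 3 ('e'): matches sub[3] = 'e'
  Position 4 ('e'): no match needed
  Position 5 ('e'): no match needed
All 4 characters matched => is a subsequence

1


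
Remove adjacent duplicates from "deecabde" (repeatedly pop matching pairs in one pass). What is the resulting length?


Input: deecabde
Stack-based adjacent duplicate removal:
  Read 'd': push. Stack: d
  Read 'e': push. Stack: de
  Read 'e': matches stack top 'e' => pop. Stack: d
  Read 'c': push. Stack: dc
  Read 'a': push. Stack: dca
  Read 'b': push. Stack: dcab
  Read 'd': push. Stack: dcabd
  Read 'e': push. Stack: dcabde
Final stack: "dcabde" (length 6)

6


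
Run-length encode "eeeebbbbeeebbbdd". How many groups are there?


Input: eeeebbbbeeebbbdd
Scanning for consecutive runs:
  Group 1: 'e' x 4 (positions 0-3)
  Group 2: 'b' x 4 (positions 4-7)
  Group 3: 'e' x 3 (positions 8-10)
  Group 4: 'b' x 3 (positions 11-13)
  Group 5: 'd' x 2 (positions 14-15)
Total groups: 5

5


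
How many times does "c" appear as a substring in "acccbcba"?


Searching for "c" in "acccbcba"
Scanning each position:
  Position 0: "a" => no
  Position 1: "c" => MATCH
  Position 2: "c" => MATCH
  Position 3: "c" => MATCH
  Position 4: "b" => no
  Position 5: "c" => MATCH
  Position 6: "b" => no
  Position 7: "a" => no
Total occurrences: 4

4


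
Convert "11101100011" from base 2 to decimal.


Input: "11101100011" in base 2
Positional expansion:
  Digit '1' (value 1) x 2^10 = 1024
  Digit '1' (value 1) x 2^9 = 512
  Digit '1' (value 1) x 2^8 = 256
  Digit '0' (value 0) x 2^7 = 0
  Digit '1' (value 1) x 2^6 = 64
  Digit '1' (value 1) x 2^5 = 32
  Digit '0' (value 0) x 2^4 = 0
  Digit '0' (value 0) x 2^3 = 0
  Digit '0' (value 0) x 2^2 = 0
  Digit '1' (value 1) x 2^1 = 2
  Digit '1' (value 1) x 2^0 = 1
Sum = 1891

1891
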